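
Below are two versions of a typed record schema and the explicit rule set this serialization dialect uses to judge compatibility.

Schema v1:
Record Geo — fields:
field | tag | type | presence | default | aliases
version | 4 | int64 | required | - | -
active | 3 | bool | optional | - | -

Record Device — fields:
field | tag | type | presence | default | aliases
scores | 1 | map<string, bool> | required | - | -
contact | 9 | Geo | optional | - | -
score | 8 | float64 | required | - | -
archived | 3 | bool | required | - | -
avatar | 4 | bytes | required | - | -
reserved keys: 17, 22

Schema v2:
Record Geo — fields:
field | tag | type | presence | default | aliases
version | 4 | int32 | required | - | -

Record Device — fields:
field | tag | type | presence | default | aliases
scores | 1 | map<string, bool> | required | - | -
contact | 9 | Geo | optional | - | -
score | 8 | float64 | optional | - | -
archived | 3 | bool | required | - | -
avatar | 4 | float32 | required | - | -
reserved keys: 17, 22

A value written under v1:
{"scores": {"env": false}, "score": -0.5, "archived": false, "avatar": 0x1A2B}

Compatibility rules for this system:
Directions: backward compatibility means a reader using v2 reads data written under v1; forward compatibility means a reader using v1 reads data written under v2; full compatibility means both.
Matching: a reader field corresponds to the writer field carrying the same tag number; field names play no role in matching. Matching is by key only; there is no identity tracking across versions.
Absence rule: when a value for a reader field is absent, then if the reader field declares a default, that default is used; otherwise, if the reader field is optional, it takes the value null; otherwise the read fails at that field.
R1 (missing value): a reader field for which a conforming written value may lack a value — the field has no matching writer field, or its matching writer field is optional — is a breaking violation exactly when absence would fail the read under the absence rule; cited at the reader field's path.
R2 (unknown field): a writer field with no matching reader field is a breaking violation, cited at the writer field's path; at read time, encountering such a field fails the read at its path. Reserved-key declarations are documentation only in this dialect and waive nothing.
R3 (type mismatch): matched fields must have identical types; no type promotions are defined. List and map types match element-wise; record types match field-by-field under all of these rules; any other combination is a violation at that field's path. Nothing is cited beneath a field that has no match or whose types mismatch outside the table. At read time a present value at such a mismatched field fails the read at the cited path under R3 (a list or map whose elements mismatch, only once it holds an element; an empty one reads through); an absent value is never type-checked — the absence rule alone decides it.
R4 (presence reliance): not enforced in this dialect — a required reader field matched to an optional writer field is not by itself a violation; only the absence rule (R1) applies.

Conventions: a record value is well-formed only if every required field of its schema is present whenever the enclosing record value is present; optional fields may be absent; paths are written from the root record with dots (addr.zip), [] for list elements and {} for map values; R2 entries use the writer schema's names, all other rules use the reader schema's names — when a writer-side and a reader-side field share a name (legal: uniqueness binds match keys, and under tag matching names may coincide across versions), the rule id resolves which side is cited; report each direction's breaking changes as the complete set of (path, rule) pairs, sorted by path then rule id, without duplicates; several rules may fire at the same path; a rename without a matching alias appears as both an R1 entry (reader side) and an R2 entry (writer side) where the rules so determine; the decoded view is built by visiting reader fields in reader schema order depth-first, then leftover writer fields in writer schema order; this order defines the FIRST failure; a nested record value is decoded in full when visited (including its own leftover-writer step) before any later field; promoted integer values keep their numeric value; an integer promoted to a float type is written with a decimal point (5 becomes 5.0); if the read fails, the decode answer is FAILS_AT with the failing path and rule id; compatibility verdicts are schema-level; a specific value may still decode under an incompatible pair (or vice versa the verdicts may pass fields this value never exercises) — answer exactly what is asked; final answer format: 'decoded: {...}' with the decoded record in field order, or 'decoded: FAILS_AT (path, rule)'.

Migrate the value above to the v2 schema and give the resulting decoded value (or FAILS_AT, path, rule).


arrows below run writer -> reader for Device
migrating the Device value to v2:
  scores := {"env": false}
  contact := null (not supplied -> null)
  score := -0.5
  archived := false
  read fails at avatar under R3
  => FAILS_AT (avatar, R3)
the other Device changes do not affect what is asked:
  field score in record Device: required changed to optional -> changes Device's schema-level verdicts only — the decode of this value is the same
  removed field active from record Geo -> changes Device's schema-level verdicts only — the decode of this value is the same
  field version in record Geo: type int64 changed to int32 -> changes Device's schema-level verdicts only — the decode of this value is the same

decoded: FAILS_AT (avatar, R3)


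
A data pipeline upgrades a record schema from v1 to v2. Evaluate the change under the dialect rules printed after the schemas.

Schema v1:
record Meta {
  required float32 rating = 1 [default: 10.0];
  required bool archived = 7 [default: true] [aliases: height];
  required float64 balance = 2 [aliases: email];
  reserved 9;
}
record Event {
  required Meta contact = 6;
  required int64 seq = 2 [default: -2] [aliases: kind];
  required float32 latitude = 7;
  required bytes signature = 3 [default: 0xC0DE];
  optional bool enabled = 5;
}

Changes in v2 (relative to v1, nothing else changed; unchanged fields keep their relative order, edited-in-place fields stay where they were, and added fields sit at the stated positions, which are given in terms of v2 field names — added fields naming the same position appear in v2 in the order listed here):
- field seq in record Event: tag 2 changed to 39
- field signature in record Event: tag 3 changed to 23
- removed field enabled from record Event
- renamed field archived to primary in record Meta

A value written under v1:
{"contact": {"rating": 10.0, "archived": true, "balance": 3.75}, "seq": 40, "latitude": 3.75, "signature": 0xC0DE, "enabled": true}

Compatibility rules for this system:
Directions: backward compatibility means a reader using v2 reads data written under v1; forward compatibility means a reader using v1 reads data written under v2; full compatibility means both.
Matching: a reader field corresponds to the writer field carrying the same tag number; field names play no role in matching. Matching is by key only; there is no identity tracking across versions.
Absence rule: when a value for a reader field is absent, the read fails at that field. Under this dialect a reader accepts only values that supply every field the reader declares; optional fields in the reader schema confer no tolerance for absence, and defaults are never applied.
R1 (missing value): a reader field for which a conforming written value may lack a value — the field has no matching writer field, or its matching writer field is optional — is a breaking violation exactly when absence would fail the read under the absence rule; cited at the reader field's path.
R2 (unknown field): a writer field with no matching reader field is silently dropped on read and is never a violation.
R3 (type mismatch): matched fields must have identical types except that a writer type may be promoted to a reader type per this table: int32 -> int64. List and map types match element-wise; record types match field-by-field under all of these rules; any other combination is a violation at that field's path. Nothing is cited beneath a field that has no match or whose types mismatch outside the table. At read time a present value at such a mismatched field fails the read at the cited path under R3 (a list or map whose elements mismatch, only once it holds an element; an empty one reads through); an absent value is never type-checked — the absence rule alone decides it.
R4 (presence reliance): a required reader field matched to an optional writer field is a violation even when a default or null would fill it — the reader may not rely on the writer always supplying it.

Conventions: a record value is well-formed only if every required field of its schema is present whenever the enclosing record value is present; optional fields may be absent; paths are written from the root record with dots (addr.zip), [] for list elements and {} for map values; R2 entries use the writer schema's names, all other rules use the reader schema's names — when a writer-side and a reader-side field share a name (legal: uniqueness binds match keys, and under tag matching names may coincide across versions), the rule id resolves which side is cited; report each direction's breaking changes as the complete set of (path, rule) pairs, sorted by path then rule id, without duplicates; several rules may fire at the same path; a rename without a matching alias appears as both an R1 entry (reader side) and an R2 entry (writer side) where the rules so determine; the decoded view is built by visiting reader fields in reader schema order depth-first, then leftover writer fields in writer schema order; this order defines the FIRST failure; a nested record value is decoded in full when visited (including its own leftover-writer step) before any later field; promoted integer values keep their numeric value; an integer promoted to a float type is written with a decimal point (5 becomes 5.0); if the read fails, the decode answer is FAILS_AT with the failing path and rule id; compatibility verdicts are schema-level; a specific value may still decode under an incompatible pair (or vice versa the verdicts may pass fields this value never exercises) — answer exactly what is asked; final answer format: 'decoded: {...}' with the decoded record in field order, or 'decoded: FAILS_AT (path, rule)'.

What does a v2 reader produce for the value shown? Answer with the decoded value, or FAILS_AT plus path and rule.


decoded: FAILS_AT (seq, R1)

the writer's type comes first in each Event pair
decode walk for Event under reader schema v2:
  contact.rating := 10.0
  contact.primary := true (from writer archived)
  contact.balance := 3.75
  read fails at seq under R1 (no fill)
  => FAILS_AT (seq, R1)
diffs on Event not affecting the asked answer:
  field signature in record Event: tag 3 changed to 23 -> a verdict-level change on Event — the shown value reads the same
  removed field enabled from record Event -> a verdict-level change on Event — the shown value reads the same
  renamed field archived to primary in record Meta -> no rule fires on it and the decoded Event view is identical with or without it


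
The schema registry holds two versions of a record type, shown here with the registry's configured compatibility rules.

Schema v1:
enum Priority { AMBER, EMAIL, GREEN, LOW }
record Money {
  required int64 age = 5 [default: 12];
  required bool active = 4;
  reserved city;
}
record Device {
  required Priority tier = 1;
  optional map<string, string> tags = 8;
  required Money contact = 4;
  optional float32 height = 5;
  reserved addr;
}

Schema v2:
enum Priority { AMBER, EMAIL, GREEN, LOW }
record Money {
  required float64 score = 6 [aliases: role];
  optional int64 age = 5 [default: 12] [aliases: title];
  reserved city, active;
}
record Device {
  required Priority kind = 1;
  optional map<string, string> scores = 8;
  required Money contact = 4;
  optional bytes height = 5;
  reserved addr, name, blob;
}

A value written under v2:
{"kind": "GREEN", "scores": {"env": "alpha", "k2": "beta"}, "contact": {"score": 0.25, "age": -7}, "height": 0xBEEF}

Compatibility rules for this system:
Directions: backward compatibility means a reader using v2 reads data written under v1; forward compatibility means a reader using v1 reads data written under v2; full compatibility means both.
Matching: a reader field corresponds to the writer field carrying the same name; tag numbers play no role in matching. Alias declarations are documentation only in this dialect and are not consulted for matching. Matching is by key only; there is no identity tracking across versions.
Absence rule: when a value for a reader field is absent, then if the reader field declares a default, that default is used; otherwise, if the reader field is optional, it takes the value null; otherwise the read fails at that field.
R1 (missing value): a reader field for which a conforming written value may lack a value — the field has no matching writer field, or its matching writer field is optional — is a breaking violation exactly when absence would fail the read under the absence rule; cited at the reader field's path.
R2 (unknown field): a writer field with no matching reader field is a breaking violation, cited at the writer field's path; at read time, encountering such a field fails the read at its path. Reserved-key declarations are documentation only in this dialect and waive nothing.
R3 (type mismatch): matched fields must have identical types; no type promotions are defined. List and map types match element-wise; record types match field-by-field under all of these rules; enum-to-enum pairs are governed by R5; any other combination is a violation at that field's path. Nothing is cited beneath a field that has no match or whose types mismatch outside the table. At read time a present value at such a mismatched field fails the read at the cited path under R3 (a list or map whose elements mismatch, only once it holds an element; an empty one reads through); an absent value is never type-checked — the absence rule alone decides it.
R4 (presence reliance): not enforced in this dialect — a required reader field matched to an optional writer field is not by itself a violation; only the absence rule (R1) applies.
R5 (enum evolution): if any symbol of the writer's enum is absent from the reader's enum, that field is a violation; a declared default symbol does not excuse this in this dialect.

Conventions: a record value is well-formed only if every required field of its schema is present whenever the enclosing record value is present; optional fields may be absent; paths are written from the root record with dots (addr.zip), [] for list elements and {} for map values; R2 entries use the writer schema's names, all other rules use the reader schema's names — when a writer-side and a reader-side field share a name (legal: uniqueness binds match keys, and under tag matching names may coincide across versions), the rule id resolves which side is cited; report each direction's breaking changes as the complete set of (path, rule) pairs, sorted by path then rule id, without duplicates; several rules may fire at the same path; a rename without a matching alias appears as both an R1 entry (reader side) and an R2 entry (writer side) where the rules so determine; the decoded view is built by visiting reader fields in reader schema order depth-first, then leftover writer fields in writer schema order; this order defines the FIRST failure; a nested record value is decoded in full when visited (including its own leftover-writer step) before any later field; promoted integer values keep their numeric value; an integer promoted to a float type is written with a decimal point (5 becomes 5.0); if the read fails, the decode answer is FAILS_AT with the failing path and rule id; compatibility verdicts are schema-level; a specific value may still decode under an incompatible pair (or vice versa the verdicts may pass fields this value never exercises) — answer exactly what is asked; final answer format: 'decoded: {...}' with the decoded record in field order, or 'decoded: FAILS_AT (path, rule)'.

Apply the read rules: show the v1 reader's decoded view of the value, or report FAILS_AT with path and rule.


each type pair in Device: writer, then reader
migrating the Device value to v1:
  read fails at tier under R1 (no fill)
  => FAILS_AT (tier, R1)
the rest of the Device diff is inert for this question:
  field age in record Money: required changed to optional -> fires no rule on Device under this dialect and leaves the result unchanged
  removed field active from record Money (its key "active" joins the reserved list) -> changes Device's schema-level verdicts only — the decode of this value is the same
  field height in record Device: type float32 changed to bytes -> changes Device's schema-level verdicts only — the decode of this value is the same
  renamed field tags to scores in record Device -> changes Device's schema-level verdicts only — the decode of this value is the same
  added field score to record Money: required float64, tag 6 (in v2 it sits immediately before age) -> changes Device's schema-level verdicts only — the decode of this value is the same

decoded: FAILS_AT (tier, R1)


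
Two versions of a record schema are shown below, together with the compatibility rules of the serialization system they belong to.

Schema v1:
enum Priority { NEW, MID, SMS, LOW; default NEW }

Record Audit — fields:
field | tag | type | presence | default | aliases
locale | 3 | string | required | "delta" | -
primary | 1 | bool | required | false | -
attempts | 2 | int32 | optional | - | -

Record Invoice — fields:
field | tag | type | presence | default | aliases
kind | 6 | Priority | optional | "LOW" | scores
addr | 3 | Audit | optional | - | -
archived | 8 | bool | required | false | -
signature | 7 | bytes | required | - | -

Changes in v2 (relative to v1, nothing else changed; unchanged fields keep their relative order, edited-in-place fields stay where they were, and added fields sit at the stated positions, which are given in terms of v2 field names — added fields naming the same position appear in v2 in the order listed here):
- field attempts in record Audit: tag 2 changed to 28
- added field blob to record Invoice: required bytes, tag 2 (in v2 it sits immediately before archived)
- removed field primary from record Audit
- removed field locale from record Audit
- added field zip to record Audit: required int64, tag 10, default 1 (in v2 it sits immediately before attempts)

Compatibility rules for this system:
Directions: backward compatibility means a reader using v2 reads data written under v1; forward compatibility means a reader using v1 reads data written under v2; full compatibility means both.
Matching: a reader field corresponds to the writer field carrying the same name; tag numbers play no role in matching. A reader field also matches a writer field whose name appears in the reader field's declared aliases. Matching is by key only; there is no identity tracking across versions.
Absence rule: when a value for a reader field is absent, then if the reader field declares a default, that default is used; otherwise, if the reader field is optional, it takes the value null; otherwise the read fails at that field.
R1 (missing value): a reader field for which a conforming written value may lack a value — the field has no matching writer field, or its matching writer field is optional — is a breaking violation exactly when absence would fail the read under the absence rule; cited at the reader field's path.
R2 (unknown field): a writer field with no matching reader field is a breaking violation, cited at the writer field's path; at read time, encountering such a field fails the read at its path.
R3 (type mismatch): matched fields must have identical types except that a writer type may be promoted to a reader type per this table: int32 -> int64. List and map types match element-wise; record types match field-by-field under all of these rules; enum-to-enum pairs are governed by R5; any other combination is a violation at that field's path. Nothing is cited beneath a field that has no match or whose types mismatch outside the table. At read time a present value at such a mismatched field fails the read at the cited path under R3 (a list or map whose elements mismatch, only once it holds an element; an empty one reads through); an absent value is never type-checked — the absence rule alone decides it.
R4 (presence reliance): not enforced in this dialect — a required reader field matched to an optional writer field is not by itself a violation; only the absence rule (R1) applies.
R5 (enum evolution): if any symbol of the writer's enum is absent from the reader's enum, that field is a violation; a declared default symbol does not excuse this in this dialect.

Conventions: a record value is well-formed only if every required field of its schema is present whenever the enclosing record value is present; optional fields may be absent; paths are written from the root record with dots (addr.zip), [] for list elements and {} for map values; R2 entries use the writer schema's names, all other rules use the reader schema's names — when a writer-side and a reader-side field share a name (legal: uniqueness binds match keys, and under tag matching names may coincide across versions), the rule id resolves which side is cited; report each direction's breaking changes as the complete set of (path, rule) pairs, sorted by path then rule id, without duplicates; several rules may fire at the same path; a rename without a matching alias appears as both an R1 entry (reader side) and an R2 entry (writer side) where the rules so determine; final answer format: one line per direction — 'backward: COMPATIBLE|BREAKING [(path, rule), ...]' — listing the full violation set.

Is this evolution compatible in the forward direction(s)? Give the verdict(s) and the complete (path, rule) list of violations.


in Invoice below, arrows point writer -> reader
forward on Invoice — v1 reading data written by v2:
  kind <- kind (Priority -> Priority, writer optional)
  addr <- addr (Audit -> Audit, writer optional)
  archived <- archived (bool -> bool, writer required)
  signature <- signature (bytes -> bytes, writer required)
  blob (writer side), unknown to reader
  no writer field matches reader addr.locale
  no writer field matches reader addr.primary
  addr.attempts <- addr.attempts (int32 -> int32, writer optional)
  addr.zip (writer side), unknown to reader
  R2 fires at addr.zip
  R2 fires at blob
  => forward: BREAKING (2)
checking off the Invoice differences that do not matter here:
  field attempts in record Audit: tag 2 changed to 28 -> no rule fires on it in Invoice's dialect; the asked verdict holds
  removed field primary from record Audit -> fires only in the backward direction of Invoice, which is not asked here
  removed field locale from record Audit -> fires only in the backward direction of Invoice, which is not asked here

forward: BREAKING [(addr.zip, R2), (blob, R2)]


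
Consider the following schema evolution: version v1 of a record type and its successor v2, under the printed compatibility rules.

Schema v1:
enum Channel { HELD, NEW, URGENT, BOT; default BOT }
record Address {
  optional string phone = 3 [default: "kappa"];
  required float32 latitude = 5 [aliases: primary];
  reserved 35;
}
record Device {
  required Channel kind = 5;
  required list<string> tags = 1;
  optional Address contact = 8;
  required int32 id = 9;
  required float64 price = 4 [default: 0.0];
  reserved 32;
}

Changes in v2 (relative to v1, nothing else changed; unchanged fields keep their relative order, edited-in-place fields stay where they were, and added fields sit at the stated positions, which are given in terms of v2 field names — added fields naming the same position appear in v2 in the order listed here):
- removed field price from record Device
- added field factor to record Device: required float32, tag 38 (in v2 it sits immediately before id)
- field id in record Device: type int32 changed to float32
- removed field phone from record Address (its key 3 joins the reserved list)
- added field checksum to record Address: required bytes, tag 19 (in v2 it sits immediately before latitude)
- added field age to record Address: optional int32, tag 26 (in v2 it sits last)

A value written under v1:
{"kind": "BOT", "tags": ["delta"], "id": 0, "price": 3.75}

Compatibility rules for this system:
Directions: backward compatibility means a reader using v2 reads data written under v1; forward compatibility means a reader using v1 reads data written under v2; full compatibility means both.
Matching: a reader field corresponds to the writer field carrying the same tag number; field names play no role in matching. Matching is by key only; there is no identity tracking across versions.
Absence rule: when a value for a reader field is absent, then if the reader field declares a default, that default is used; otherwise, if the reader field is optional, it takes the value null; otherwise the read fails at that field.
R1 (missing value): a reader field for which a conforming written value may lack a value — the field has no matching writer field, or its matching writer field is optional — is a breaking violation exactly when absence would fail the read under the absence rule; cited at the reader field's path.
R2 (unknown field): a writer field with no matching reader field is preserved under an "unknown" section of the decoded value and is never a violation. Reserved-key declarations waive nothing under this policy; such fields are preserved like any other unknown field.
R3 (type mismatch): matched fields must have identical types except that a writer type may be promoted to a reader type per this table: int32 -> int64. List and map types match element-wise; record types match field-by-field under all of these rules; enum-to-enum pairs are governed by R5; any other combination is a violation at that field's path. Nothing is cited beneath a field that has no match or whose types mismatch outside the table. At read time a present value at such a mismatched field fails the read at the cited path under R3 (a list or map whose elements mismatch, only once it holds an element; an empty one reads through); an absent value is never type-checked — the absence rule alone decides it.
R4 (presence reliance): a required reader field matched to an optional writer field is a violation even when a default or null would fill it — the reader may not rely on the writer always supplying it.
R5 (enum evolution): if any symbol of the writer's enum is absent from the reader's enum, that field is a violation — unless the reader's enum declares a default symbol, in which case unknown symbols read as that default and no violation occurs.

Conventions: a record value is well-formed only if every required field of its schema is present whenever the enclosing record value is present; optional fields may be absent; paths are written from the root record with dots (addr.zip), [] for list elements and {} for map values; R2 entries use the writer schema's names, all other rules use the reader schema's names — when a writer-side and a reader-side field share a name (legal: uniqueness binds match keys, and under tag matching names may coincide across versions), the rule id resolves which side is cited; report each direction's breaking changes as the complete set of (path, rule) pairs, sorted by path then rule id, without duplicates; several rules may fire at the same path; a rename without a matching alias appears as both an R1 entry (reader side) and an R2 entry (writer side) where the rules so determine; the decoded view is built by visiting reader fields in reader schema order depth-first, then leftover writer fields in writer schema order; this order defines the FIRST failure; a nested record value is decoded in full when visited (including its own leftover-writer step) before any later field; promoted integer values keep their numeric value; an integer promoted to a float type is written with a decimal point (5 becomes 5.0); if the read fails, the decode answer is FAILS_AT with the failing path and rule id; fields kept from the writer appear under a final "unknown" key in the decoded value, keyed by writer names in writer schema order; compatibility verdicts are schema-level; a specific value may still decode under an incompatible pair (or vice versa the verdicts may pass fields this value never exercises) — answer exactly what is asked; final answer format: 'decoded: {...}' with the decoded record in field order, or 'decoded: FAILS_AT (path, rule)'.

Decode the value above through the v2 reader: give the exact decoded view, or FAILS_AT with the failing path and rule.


decoded: FAILS_AT (factor, R1)

arrows below run writer -> reader for Device
decode (reader v2):
  kind := "BOT"
  tags := ["delta"]
  contact := null (not supplied -> null)
  read fails at factor under R1 (no fill)
  => FAILS_AT (factor, R1)
checking off the Device differences that do not matter here:
  removed field price from record Device -> fires no rule on Device under this dialect and leaves the result unchanged
  added field checksum to record Address: required bytes, tag 19 (in v2 it sits immediately before latitude) -> changes Device's schema-level verdicts only — the decode of this value is the same
  field id in record Device: type int32 changed to float32 -> changes Device's schema-level verdicts only — the decode of this value is the same
  removed field phone from record Address (its key 3 joins the reserved list) -> fires no rule on Device under this dialect and leaves the result unchanged
  added field age to record Address: optional int32, tag 26 (in v2 it sits last) -> fires no rule on Device under this dialect and leaves the result unchanged


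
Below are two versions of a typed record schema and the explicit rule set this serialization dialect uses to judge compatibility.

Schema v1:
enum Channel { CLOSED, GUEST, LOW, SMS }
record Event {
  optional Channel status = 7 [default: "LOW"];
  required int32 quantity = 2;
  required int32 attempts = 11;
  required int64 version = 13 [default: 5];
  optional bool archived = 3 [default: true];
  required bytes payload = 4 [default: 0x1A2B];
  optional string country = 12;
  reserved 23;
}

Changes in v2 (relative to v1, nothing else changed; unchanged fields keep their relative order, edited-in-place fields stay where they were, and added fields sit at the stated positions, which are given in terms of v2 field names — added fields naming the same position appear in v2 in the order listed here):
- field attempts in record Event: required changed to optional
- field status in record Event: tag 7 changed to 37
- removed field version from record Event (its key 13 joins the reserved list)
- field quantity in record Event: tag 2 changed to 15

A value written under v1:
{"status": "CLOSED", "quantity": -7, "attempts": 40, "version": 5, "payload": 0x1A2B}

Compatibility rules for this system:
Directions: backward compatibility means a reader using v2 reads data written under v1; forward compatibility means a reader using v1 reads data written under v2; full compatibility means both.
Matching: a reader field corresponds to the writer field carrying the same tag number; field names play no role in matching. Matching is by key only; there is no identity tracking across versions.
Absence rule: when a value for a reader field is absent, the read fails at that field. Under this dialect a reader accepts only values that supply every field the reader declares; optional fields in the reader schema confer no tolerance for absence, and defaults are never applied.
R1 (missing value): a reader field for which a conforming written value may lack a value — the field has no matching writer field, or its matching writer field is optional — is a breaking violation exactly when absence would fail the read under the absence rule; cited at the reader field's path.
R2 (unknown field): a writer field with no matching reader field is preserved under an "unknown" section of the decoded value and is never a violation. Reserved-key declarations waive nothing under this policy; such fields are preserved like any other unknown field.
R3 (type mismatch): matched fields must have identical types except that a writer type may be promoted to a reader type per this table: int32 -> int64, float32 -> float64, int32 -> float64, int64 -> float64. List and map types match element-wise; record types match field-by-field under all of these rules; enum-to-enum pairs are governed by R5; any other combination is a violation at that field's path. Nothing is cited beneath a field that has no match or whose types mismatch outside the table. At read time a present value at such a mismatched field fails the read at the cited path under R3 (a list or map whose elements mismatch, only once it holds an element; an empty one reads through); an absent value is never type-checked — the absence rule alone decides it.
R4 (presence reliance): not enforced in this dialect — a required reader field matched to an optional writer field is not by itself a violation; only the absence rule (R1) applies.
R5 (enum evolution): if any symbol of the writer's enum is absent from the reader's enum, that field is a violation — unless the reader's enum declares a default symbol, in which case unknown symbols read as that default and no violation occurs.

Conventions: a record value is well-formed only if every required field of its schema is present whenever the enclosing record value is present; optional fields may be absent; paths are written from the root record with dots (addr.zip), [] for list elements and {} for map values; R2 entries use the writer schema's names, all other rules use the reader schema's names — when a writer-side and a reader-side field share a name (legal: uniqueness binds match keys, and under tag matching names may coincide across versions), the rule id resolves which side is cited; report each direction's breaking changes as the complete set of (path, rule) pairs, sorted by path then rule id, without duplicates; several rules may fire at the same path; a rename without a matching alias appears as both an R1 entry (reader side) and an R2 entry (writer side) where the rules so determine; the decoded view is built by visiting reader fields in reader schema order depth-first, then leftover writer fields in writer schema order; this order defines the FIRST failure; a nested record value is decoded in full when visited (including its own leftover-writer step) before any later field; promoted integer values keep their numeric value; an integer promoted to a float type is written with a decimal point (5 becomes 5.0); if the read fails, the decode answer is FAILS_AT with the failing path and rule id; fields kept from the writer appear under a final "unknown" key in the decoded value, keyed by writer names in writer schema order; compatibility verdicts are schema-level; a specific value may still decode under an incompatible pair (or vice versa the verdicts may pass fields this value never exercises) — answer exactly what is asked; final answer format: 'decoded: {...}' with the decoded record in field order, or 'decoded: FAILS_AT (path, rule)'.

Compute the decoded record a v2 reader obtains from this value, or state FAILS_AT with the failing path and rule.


arrows below run writer -> reader for Event
decode walk for Event under reader schema v2:
  read fails at status under R1 (no fill)
  => FAILS_AT (status, R1)
the rest of the Event diff is inert for this question:
  field attempts in record Event: required changed to optional -> changes Event's schema-level verdicts only — the decode of this value is the same
  removed field version from record Event (its key 13 joins the reserved list) -> changes Event's schema-level verdicts only — the decode of this value is the same
  field quantity in record Event: tag 2 changed to 15 -> changes Event's schema-level verdicts only — the decode of this value is the same

decoded: FAILS_AT (status, R1)


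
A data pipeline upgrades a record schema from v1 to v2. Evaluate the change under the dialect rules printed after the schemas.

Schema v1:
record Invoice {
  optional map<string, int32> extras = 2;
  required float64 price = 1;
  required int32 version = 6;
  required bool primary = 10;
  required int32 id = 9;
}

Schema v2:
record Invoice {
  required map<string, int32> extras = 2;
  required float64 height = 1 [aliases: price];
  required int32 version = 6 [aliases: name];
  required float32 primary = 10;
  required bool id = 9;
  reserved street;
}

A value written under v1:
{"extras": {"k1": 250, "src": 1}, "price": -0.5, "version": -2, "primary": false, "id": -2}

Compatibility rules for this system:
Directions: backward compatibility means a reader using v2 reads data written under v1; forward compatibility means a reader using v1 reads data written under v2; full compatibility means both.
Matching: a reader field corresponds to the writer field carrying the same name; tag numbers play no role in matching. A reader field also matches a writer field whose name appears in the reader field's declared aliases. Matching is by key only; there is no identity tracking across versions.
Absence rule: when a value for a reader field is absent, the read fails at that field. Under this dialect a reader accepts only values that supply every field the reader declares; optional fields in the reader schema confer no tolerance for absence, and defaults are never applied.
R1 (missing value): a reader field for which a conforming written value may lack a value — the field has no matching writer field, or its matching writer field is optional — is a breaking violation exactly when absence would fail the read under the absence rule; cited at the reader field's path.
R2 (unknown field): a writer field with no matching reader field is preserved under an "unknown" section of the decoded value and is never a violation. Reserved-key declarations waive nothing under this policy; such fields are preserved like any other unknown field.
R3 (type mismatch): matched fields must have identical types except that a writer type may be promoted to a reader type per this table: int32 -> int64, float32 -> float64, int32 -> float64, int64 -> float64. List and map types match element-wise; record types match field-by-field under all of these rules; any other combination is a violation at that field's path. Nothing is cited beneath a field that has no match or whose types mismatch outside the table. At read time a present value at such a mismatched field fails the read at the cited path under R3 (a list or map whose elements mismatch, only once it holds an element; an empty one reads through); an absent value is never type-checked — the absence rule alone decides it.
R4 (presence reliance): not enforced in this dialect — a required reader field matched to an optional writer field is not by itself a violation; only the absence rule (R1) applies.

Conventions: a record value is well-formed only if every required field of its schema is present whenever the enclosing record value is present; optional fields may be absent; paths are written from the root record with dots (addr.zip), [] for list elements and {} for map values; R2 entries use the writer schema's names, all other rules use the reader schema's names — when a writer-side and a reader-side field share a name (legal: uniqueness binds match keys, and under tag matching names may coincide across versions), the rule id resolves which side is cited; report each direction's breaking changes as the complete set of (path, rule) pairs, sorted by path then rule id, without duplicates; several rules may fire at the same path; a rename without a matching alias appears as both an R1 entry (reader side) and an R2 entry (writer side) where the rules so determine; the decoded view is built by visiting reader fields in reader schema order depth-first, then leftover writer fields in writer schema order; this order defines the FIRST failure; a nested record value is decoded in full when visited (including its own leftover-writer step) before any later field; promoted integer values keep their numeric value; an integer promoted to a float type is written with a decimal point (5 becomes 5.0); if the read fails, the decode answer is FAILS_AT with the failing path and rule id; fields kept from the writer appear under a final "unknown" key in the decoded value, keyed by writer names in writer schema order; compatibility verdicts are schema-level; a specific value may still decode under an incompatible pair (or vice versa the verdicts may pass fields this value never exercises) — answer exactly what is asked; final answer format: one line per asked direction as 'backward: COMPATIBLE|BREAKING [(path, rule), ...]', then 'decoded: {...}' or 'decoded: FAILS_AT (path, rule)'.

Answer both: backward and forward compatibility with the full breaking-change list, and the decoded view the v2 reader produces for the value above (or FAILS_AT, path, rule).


each type pair in Invoice: writer, then reader
backward for Invoice (reader v2, writer v1):
  extras <- extras (map<string, int32> -> map<string, int32>, writer optional)
  height <- price (float64 -> float64, writer required)
  version <- version (int32 -> int32, writer required)
  primary <- primary (bool -> float32, writer required)
  id <- id (int32 -> bool, writer required)
  breaking: (extras, R1)
  breaking: (id, R3)
  breaking: (primary, R3)
  backward on Invoice therefore BREAKING (3)
forward for Invoice (reader v1, writer v2):
  extras <- extras (map<string, int32> -> map<string, int32>, writer required)
  price: no writer-side match
  version <- version (int32 -> int32, writer required)
  primary <- primary (float32 -> bool, writer required)
  id <- id (bool -> int32, writer required)
  writer height: unknown to reader
  breaking: (id, R3)
  breaking: (price, R1)
  breaking: (primary, R3)
  forward on Invoice therefore BREAKING (3)
decode walk for Invoice under reader schema v2:
  extras := {"k1": 250, "src": 1}
  height := -0.5 (from writer price)
  version := -2
  read fails at primary under R3
  => FAILS_AT (primary, R3)

backward: BREAKING [(extras, R1), (id, R3), (primary, R3)]; forward: BREAKING [(id, R3), (price, R1), (primary, R3)]; decoded: FAILS_AT (primary, R3)
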